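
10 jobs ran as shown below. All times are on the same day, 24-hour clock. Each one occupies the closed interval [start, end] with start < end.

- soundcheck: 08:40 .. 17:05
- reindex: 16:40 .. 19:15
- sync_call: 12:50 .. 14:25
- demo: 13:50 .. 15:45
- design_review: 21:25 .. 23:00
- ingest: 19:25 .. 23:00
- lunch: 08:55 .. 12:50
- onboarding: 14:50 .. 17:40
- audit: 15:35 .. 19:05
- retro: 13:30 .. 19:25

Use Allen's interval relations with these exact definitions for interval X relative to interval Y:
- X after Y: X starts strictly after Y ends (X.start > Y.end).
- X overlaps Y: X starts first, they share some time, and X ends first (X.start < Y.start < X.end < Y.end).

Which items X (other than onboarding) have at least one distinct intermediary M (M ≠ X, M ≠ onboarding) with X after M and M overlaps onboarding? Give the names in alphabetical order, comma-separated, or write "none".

design_review, ingest, reindex

Target onboarding = [14:50, 17:40].
Intermediaries M with M overlaps onboarding: demo, soundcheck.
Via demo — items with X after demo: design_review, ingest, reindex.
Via soundcheck — items with X after soundcheck: design_review, ingest.
Union: design_review, ingest, reindex.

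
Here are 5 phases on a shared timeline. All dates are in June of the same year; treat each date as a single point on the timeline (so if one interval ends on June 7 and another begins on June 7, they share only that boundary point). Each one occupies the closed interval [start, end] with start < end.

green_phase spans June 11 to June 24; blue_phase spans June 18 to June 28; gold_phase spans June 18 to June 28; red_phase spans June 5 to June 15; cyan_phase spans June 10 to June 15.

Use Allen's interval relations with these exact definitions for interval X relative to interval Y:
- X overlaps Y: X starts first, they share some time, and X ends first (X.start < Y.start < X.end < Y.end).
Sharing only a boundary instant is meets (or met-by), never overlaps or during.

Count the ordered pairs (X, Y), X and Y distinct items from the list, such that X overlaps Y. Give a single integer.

Checking all 20 ordered pairs for relation 'overlaps'; matching pairs in alphabetical order:
(cyan_phase, green_phase): cyan_phase overlaps green_phase ✓
(green_phase, blue_phase): green_phase overlaps blue_phase ✓
(green_phase, gold_phase): green_phase overlaps gold_phase ✓
(red_phase, green_phase): red_phase overlaps green_phase ✓
Count: 4.

4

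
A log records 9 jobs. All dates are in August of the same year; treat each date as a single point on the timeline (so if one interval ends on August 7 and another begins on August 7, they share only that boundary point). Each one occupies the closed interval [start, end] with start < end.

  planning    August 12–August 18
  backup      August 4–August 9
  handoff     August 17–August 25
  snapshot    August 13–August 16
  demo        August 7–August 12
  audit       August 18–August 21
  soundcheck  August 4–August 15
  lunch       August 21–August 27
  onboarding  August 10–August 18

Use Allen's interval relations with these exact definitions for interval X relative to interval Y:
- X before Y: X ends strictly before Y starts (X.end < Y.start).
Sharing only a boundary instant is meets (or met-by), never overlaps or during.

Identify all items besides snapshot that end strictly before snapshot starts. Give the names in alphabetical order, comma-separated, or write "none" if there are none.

backup, demo

Target snapshot = [August 13, August 16].
audit [August 18, August 21] → after → no.
backup [August 4, August 9] → before → yes.
demo [August 7, August 12] → before → yes.
handoff [August 17, August 25] → after → no.
lunch [August 21, August 27] → after → no.
onboarding [August 10, August 18] → contains → no.
planning [August 12, August 18] → contains → no.
soundcheck [August 4, August 15] → overlaps → no.
Result: backup, demo.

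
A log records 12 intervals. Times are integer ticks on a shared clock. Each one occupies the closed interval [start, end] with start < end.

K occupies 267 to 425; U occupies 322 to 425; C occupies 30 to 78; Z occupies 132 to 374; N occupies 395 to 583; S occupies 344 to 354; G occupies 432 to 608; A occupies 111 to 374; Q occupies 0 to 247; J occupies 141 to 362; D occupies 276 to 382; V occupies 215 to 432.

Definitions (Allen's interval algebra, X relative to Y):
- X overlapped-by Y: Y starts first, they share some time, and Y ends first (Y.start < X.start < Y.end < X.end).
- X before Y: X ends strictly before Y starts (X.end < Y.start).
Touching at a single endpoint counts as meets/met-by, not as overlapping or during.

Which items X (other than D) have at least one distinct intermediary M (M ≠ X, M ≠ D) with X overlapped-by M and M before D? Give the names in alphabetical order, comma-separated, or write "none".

A, J, V, Z

Target D = [276, 382].
Intermediaries M with M before D: C, Q.
Via C — items with X overlapped-by C: none.
Via Q — items with X overlapped-by Q: A, J, V, Z.
Union: A, J, V, Z.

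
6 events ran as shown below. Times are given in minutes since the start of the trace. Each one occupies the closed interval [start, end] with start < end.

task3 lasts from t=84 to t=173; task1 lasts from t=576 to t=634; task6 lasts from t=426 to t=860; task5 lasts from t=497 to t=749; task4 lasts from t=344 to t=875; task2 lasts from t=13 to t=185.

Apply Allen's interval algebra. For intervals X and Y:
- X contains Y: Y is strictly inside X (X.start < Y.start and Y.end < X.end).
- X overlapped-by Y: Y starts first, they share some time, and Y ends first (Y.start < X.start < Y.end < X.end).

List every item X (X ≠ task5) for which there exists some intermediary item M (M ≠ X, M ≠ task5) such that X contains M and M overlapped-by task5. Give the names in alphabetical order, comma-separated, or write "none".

none

Target task5 = [t=497, t=749].
Intermediaries M with M overlapped-by task5: none.
Union: none.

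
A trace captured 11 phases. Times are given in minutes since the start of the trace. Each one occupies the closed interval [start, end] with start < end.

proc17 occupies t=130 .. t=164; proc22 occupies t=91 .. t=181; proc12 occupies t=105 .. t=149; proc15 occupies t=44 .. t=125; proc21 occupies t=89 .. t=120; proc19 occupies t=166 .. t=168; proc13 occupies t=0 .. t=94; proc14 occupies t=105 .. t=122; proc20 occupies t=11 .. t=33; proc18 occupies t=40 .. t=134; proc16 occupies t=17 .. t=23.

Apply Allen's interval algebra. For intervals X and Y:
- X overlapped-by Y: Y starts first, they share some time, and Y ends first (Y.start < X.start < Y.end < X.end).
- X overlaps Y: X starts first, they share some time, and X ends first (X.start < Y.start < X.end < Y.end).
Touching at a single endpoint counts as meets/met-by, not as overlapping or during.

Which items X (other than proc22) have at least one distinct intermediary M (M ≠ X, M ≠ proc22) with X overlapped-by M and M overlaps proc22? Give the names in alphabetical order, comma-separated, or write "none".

Target proc22 = [t=91, t=181].
Intermediaries M with M overlaps proc22: proc13, proc15, proc18, proc21.
Via proc13 — items with X overlapped-by proc13: proc15, proc18, proc21.
Via proc15 — items with X overlapped-by proc15: proc12.
Via proc18 — items with X overlapped-by proc18: proc12, proc17.
Via proc21 — items with X overlapped-by proc21: proc12, proc14.
Union: proc12, proc14, proc15, proc17, proc18, proc21.

proc12, proc14, proc15, proc17, proc18, proc21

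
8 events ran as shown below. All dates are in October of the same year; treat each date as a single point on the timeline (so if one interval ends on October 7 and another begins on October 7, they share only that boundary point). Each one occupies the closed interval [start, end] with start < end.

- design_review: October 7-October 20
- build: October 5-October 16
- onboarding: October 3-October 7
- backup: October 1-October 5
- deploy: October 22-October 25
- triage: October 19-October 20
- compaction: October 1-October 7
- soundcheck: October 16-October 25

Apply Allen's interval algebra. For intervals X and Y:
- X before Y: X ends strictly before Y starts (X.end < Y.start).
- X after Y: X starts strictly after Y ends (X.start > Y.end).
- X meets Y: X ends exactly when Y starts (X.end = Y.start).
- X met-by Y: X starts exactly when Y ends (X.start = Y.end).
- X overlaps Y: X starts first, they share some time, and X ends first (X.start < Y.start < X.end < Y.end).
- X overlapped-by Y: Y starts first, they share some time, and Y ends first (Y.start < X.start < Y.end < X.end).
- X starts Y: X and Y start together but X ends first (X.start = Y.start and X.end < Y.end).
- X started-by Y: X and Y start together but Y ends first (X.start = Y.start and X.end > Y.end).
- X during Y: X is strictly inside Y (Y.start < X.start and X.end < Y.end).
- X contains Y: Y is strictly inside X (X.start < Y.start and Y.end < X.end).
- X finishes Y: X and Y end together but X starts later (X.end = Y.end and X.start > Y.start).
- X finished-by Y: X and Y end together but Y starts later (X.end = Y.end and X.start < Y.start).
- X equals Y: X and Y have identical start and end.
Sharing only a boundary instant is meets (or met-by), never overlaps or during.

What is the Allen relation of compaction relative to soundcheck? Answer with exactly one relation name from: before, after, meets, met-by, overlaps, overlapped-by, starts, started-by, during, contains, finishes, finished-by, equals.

before

compaction = [October 1, October 7]; soundcheck = [October 16, October 25].
Compare endpoints: compaction.start < soundcheck.start, compaction.start < soundcheck.end, compaction.end < soundcheck.start, compaction.end < soundcheck.end.
That pattern is 'before'.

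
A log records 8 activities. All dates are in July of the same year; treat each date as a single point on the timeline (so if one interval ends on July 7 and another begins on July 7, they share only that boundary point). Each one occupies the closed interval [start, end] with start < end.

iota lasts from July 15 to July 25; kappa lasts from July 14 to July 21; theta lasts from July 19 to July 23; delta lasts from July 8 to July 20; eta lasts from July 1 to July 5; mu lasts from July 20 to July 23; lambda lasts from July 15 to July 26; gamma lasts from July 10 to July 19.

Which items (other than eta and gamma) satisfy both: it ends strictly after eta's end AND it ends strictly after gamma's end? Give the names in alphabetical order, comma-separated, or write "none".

Conditions: its end is strictly after eta's end (X.end > July 5) AND its end is strictly after gamma's end (X.end > July 19).
delta: end July 20 > July 5? ✓; end July 20 > July 19? ✓ → yes.
iota: end July 25 > July 5? ✓; end July 25 > July 19? ✓ → yes.
kappa: end July 21 > July 5? ✓; end July 21 > July 19? ✓ → yes.
lambda: end July 26 > July 5? ✓; end July 26 > July 19? ✓ → yes.
mu: end July 23 > July 5? ✓; end July 23 > July 19? ✓ → yes.
theta: end July 23 > July 5? ✓; end July 23 > July 19? ✓ → yes.
Result: delta, iota, kappa, lambda, mu, theta.

delta, iota, kappa, lambda, mu, theta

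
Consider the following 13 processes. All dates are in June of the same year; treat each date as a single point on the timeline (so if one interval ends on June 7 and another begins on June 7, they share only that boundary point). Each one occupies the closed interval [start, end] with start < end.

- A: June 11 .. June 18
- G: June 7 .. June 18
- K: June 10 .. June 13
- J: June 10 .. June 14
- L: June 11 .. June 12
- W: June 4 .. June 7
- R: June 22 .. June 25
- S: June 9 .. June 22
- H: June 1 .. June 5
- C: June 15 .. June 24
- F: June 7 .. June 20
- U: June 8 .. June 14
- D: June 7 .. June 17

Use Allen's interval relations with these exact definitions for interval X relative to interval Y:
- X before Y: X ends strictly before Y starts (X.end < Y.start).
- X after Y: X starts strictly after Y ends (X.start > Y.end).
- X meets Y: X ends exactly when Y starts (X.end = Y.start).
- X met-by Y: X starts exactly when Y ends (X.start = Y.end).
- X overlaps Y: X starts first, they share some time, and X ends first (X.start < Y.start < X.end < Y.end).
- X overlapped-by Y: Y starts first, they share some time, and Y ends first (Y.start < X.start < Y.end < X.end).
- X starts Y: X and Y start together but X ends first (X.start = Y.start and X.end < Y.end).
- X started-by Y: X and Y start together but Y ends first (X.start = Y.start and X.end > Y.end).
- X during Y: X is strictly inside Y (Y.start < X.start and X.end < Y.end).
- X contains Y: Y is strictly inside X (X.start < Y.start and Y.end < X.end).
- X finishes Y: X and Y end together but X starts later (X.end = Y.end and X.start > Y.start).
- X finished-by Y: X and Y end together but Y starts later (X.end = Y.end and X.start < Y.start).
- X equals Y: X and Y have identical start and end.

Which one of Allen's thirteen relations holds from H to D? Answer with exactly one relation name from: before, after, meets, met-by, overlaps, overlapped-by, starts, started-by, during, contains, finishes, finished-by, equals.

H = [June 1, June 5]; D = [June 7, June 17].
Compare endpoints: H.start < D.start, H.start < D.end, H.end < D.start, H.end < D.end.
That pattern is 'before'.

before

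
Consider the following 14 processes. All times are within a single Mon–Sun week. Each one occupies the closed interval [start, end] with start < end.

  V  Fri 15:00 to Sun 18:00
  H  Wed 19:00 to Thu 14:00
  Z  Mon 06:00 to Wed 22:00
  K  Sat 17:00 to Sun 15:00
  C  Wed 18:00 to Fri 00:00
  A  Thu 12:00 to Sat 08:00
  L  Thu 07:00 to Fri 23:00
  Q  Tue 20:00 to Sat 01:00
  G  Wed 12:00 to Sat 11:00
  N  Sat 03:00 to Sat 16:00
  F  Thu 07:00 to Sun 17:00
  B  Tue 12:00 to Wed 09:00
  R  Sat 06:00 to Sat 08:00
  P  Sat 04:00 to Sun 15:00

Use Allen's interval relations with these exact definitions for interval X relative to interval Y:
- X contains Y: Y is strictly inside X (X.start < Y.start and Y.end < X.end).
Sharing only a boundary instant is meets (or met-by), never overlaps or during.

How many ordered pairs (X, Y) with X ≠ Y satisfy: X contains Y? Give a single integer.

Checking all 182 ordered pairs for relation 'contains'; matching pairs in alphabetical order:
(C, H): C contains H ✓
(F, A): F contains A ✓
(F, K): F contains K ✓
(F, N): F contains N ✓
(F, P): F contains P ✓
(F, R): F contains R ✓
(G, A): G contains A ✓
(G, C): G contains C ✓
(G, H): G contains H ✓
(G, L): G contains L ✓
(G, R): G contains R ✓
(N, R): N contains R ✓
(P, R): P contains R ✓
(Q, C): Q contains C ✓
(Q, H): Q contains H ✓
(Q, L): Q contains L ✓
(V, K): V contains K ✓
(V, N): V contains N ✓
(V, P): V contains P ✓
(V, R): V contains R ✓
(Z, B): Z contains B ✓
Count: 21.

21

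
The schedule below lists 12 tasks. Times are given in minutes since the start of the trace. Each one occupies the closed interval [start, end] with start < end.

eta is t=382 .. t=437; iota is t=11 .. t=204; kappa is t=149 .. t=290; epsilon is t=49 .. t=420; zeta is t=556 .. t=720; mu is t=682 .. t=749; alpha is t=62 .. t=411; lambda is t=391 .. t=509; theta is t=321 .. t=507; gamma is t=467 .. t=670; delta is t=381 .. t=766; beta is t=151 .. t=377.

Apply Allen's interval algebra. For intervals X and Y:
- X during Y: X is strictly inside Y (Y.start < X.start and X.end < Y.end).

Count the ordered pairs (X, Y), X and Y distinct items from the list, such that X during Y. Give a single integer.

Checking all 132 ordered pairs for relation 'during'; matching pairs in alphabetical order:
(alpha, epsilon): alpha during epsilon ✓
(beta, alpha): beta during alpha ✓
(beta, epsilon): beta during epsilon ✓
(eta, delta): eta during delta ✓
(eta, theta): eta during theta ✓
(gamma, delta): gamma during delta ✓
(kappa, alpha): kappa during alpha ✓
(kappa, epsilon): kappa during epsilon ✓
(lambda, delta): lambda during delta ✓
(mu, delta): mu during delta ✓
(zeta, delta): zeta during delta ✓
Count: 11.

11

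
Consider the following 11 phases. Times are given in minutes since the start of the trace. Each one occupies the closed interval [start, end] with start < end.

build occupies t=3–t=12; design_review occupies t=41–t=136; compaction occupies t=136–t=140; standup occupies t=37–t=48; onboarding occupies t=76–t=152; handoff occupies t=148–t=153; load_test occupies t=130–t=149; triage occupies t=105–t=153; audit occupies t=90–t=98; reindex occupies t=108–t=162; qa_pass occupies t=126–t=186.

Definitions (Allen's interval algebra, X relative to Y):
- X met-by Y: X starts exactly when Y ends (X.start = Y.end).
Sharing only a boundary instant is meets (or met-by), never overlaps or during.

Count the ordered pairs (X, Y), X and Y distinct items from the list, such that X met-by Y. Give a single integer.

1

Checking all 110 ordered pairs for relation 'met-by'; matching pairs in alphabetical order:
(compaction, design_review): compaction met-by design_review ✓
Count: 1.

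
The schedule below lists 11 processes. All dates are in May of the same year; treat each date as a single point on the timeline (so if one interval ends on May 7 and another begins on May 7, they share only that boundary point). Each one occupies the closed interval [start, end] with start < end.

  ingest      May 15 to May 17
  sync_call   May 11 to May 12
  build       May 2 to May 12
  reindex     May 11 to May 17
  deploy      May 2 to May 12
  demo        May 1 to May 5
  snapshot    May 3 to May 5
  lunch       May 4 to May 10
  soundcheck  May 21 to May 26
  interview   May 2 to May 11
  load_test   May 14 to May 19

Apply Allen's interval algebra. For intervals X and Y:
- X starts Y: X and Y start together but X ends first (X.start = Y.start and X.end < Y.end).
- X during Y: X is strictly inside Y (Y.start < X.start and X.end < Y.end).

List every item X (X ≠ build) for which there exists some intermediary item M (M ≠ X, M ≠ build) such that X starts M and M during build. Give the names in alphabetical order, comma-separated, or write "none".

none

Target build = [May 2, May 12].
Intermediaries M with M during build: lunch, snapshot.
Via lunch — items with X starts lunch: none.
Via snapshot — items with X starts snapshot: none.
Union: none.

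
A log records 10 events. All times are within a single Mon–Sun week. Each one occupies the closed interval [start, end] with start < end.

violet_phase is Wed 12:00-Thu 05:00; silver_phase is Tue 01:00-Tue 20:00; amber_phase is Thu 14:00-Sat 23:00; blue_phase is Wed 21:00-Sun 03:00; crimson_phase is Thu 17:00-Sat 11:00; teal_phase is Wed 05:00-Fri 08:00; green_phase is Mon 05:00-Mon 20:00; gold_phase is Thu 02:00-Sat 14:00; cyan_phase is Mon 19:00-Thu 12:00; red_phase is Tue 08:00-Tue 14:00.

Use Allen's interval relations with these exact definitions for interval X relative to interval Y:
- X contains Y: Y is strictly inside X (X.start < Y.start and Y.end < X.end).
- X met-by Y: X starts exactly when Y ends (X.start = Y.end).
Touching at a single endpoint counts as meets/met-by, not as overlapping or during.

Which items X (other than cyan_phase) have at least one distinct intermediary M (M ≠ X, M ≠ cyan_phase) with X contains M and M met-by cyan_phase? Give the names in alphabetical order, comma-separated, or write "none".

none

Target cyan_phase = [Mon 19:00, Thu 12:00].
Intermediaries M with M met-by cyan_phase: none.
Union: none.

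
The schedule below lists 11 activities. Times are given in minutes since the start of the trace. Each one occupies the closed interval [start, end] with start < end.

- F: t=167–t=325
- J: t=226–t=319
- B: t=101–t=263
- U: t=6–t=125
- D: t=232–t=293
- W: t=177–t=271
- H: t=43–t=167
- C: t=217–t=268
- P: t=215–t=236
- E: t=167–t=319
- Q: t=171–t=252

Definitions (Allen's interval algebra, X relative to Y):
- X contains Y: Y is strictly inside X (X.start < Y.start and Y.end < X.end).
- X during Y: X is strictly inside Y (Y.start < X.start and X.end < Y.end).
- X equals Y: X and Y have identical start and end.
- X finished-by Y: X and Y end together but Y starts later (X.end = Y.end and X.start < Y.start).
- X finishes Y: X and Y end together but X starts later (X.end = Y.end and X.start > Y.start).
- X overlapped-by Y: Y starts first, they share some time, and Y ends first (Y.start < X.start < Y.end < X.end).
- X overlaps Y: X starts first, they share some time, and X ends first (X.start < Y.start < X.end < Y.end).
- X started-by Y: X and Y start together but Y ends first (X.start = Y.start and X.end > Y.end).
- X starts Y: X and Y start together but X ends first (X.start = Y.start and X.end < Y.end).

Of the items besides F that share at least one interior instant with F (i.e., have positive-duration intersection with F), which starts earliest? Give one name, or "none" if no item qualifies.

B

Target F = [t=167, t=325].
B [t=101, t=263] → overlaps → candidate.
C [t=217, t=268] → during → candidate.
D [t=232, t=293] → during → candidate.
E [t=167, t=319] → starts → candidate.
H [t=43, t=167] → meets → excluded.
J [t=226, t=319] → during → candidate.
P [t=215, t=236] → during → candidate.
Q [t=171, t=252] → during → candidate.
U [t=6, t=125] → before → excluded.
W [t=177, t=271] → during → candidate.
Among candidates, earliest start is t=101 → B.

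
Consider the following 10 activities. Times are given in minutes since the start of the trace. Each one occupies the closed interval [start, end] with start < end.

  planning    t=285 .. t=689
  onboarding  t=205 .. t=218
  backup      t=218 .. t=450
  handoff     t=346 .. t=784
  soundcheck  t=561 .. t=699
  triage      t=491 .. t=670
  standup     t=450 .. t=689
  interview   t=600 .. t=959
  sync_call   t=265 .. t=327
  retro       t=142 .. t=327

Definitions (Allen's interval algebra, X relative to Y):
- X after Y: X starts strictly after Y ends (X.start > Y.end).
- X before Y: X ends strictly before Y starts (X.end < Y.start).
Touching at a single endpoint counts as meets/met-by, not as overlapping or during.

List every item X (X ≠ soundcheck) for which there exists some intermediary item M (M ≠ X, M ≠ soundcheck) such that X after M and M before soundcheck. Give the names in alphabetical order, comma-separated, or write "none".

Target soundcheck = [t=561, t=699].
Intermediaries M with M before soundcheck: backup, onboarding, retro, sync_call.
Via backup — items with X after backup: interview, triage.
Via onboarding — items with X after onboarding: handoff, interview, planning, standup, sync_call, triage.
Via retro — items with X after retro: handoff, interview, standup, triage.
Via sync_call — items with X after sync_call: handoff, interview, standup, triage.
Union: handoff, interview, planning, standup, sync_call, triage.

handoff, interview, planning, standup, sync_call, triage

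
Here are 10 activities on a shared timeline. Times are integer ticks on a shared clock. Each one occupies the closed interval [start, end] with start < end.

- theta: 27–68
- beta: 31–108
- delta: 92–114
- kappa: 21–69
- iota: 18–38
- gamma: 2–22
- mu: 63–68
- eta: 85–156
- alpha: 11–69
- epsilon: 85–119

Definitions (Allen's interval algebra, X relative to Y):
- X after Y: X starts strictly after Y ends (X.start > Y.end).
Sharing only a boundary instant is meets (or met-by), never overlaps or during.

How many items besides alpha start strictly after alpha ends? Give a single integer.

Target alpha = [11, 69].
beta [31, 108] → overlapped-by → no.
delta [92, 114] → after → counts.
epsilon [85, 119] → after → counts.
eta [85, 156] → after → counts.
gamma [2, 22] → overlaps → no.
iota [18, 38] → during → no.
kappa [21, 69] → finishes → no.
mu [63, 68] → during → no.
theta [27, 68] → during → no.
Total: 3.

3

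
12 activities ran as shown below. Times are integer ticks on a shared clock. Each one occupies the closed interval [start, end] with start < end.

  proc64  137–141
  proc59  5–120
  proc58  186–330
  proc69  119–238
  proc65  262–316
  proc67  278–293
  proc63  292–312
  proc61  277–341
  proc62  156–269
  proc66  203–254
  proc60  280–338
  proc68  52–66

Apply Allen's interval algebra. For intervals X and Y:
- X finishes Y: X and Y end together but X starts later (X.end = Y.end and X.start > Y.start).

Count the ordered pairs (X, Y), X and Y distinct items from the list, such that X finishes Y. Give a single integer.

0

Checking all 132 ordered pairs for relation 'finishes'; matching pairs in alphabetical order:
No pair satisfies it.
Count: 0.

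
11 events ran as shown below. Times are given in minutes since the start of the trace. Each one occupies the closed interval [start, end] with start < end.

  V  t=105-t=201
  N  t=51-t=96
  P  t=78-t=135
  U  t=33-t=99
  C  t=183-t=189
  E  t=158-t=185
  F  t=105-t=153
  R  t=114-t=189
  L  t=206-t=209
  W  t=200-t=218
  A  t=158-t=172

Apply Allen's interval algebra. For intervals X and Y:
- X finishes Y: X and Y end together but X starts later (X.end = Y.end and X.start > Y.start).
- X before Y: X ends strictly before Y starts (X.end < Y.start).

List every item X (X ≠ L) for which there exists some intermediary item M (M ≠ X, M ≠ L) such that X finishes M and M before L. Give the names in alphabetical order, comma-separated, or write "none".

Target L = [t=206, t=209].
Intermediaries M with M before L: A, C, E, F, N, P, R, U, V.
Via A — items with X finishes A: none.
Via C — items with X finishes C: none.
Via E — items with X finishes E: none.
Via F — items with X finishes F: none.
Via N — items with X finishes N: none.
Via P — items with X finishes P: none.
Via R — items with X finishes R: C.
Via U — items with X finishes U: none.
Via V — items with X finishes V: none.
Union: C.

C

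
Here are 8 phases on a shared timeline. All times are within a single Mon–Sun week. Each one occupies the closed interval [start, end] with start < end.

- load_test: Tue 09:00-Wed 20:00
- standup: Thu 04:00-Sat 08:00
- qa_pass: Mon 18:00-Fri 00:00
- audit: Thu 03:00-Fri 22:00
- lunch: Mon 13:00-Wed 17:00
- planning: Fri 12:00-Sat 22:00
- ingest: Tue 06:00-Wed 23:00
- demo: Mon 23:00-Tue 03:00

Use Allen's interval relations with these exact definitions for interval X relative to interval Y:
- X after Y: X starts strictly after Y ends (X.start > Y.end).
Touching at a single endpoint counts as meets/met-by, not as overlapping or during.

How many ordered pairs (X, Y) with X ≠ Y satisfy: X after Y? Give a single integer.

15

Checking all 56 ordered pairs for relation 'after'; matching pairs in alphabetical order:
(audit, demo): audit after demo ✓
(audit, ingest): audit after ingest ✓
(audit, load_test): audit after load_test ✓
(audit, lunch): audit after lunch ✓
(ingest, demo): ingest after demo ✓
(load_test, demo): load_test after demo ✓
(planning, demo): planning after demo ✓
(planning, ingest): planning after ingest ✓
(planning, load_test): planning after load_test ✓
(planning, lunch): planning after lunch ✓
(planning, qa_pass): planning after qa_pass ✓
(standup, demo): standup after demo ✓
(standup, ingest): standup after ingest ✓
(standup, load_test): standup after load_test ✓
(standup, lunch): standup after lunch ✓
Count: 15.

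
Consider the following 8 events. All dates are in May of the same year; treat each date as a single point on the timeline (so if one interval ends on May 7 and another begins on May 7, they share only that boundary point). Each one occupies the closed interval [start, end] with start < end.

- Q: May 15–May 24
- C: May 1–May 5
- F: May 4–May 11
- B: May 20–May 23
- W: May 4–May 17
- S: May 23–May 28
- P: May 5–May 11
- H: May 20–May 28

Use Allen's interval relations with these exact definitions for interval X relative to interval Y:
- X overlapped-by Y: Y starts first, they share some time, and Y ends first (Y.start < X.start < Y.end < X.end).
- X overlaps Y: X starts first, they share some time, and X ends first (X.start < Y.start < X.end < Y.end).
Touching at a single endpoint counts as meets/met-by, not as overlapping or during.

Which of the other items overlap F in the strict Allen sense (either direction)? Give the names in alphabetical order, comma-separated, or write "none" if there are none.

Target F = [May 4, May 11].
B [May 20, May 23] → after → no.
C [May 1, May 5] → overlaps → yes.
H [May 20, May 28] → after → no.
P [May 5, May 11] → finishes → no.
Q [May 15, May 24] → after → no.
S [May 23, May 28] → after → no.
W [May 4, May 17] → started-by → no.
Result: C.

C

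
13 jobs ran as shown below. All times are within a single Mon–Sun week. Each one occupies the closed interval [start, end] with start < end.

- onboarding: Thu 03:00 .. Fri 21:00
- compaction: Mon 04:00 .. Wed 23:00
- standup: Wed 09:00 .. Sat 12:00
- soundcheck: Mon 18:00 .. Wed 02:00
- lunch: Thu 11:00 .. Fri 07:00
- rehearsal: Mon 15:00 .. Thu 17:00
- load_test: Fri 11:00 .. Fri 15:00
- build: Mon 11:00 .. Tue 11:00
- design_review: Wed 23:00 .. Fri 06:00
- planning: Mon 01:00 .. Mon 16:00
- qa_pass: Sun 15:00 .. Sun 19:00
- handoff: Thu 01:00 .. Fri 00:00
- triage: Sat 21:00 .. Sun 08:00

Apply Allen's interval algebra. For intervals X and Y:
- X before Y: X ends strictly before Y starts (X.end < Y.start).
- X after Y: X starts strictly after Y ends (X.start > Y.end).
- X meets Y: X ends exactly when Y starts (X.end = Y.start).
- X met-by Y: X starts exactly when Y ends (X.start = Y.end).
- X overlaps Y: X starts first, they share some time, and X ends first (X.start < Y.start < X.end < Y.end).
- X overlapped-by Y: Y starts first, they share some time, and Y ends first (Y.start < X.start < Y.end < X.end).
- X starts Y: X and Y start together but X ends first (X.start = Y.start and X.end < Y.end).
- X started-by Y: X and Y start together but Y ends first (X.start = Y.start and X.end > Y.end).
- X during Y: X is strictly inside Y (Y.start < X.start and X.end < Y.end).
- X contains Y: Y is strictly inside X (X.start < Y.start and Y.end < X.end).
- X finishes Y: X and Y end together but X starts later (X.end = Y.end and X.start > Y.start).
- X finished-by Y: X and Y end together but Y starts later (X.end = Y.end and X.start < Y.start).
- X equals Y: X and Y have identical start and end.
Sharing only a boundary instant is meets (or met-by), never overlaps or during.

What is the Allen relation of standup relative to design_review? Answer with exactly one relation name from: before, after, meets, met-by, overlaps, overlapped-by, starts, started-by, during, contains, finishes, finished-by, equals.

contains

standup = [Wed 09:00, Sat 12:00]; design_review = [Wed 23:00, Fri 06:00].
Compare endpoints: standup.start < design_review.start, standup.start < design_review.end, standup.end > design_review.start, standup.end > design_review.end.
That pattern is 'contains'.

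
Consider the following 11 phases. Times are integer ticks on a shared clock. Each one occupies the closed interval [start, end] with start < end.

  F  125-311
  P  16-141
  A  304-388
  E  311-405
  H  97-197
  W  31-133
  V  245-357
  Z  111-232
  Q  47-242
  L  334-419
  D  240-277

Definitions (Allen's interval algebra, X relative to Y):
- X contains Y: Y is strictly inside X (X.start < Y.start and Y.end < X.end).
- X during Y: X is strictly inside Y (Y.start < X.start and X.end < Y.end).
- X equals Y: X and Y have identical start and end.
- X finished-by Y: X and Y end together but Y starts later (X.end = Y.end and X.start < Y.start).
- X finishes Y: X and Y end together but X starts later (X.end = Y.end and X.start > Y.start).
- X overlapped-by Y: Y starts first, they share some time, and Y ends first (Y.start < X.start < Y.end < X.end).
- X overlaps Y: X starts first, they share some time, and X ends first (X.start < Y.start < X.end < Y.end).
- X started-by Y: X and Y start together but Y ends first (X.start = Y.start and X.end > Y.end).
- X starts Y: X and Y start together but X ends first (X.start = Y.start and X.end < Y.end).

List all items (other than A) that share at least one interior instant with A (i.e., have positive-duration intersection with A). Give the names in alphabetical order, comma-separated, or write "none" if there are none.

Target A = [304, 388].
D [240, 277] → before → no.
E [311, 405] → overlapped-by → yes.
F [125, 311] → overlaps → yes.
H [97, 197] → before → no.
L [334, 419] → overlapped-by → yes.
P [16, 141] → before → no.
Q [47, 242] → before → no.
V [245, 357] → overlaps → yes.
W [31, 133] → before → no.
Z [111, 232] → before → no.
Result: E, F, L, V.

E, F, L, V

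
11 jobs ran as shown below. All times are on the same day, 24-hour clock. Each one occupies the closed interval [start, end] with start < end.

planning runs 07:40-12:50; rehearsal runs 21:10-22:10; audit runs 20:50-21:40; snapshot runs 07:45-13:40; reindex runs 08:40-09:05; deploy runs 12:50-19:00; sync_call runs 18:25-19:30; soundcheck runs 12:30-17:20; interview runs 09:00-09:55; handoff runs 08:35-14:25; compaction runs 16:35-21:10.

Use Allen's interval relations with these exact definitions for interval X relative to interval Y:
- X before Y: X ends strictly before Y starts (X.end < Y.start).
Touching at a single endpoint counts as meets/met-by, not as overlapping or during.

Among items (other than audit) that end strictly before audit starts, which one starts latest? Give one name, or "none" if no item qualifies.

sync_call

Target audit = [20:50, 21:40].
compaction [16:35, 21:10] → overlaps → excluded.
deploy [12:50, 19:00] → before → candidate.
handoff [08:35, 14:25] → before → candidate.
interview [09:00, 09:55] → before → candidate.
planning [07:40, 12:50] → before → candidate.
rehearsal [21:10, 22:10] → overlapped-by → excluded.
reindex [08:40, 09:05] → before → candidate.
snapshot [07:45, 13:40] → before → candidate.
soundcheck [12:30, 17:20] → before → candidate.
sync_call [18:25, 19:30] → before → candidate.
Among candidates, latest start is 18:25 → sync_call.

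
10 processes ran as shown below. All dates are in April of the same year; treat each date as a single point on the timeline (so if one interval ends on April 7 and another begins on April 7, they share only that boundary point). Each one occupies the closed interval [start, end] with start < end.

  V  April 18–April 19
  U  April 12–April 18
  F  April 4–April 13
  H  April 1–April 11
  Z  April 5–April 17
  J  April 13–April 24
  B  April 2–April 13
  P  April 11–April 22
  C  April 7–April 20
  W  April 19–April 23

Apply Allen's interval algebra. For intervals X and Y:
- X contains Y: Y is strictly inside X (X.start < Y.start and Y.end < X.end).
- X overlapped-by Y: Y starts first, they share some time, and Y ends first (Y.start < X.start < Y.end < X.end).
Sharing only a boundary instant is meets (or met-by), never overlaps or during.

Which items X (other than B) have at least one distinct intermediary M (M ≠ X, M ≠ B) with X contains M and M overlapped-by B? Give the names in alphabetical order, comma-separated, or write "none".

C, P

Target B = [April 2, April 13].
Intermediaries M with M overlapped-by B: C, P, U, Z.
Via C — items with X contains C: none.
Via P — items with X contains P: none.
Via U — items with X contains U: C, P.
Via Z — items with X contains Z: none.
Union: C, P.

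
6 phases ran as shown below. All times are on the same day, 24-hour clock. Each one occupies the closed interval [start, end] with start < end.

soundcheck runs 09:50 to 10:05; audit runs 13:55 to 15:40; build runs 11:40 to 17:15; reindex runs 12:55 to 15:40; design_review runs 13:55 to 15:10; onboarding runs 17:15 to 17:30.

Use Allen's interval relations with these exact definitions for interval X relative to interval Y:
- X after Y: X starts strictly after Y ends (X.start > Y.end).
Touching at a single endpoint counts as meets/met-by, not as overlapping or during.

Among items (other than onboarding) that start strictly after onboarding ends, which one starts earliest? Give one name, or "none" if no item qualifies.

Target onboarding = [17:15, 17:30].
audit [13:55, 15:40] → before → excluded.
build [11:40, 17:15] → meets → excluded.
design_review [13:55, 15:10] → before → excluded.
reindex [12:55, 15:40] → before → excluded.
soundcheck [09:50, 10:05] → before → excluded.
No candidates → none.

none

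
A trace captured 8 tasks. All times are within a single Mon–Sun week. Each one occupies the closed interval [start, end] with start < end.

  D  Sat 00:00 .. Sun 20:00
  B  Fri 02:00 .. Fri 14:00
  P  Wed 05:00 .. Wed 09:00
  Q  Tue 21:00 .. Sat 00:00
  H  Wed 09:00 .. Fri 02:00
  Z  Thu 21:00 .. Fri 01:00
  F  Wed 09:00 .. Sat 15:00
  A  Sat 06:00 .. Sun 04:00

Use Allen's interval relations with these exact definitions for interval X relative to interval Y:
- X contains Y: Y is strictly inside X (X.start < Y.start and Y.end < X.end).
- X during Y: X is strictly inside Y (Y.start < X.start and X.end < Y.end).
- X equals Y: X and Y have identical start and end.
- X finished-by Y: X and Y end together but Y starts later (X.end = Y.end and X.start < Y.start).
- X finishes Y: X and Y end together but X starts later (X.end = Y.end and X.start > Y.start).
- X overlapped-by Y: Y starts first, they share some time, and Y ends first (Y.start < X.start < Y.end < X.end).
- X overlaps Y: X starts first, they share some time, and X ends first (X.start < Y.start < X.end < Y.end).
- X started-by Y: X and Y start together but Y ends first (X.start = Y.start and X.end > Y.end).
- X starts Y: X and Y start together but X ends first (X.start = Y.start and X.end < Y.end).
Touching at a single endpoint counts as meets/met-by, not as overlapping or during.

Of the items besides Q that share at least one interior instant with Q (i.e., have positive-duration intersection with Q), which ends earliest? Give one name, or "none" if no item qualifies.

P

Target Q = [Tue 21:00, Sat 00:00].
A [Sat 06:00, Sun 04:00] → after → excluded.
B [Fri 02:00, Fri 14:00] → during → candidate.
D [Sat 00:00, Sun 20:00] → met-by → excluded.
F [Wed 09:00, Sat 15:00] → overlapped-by → candidate.
H [Wed 09:00, Fri 02:00] → during → candidate.
P [Wed 05:00, Wed 09:00] → during → candidate.
Z [Thu 21:00, Fri 01:00] → during → candidate.
Among candidates, earliest end is Wed 09:00 → P.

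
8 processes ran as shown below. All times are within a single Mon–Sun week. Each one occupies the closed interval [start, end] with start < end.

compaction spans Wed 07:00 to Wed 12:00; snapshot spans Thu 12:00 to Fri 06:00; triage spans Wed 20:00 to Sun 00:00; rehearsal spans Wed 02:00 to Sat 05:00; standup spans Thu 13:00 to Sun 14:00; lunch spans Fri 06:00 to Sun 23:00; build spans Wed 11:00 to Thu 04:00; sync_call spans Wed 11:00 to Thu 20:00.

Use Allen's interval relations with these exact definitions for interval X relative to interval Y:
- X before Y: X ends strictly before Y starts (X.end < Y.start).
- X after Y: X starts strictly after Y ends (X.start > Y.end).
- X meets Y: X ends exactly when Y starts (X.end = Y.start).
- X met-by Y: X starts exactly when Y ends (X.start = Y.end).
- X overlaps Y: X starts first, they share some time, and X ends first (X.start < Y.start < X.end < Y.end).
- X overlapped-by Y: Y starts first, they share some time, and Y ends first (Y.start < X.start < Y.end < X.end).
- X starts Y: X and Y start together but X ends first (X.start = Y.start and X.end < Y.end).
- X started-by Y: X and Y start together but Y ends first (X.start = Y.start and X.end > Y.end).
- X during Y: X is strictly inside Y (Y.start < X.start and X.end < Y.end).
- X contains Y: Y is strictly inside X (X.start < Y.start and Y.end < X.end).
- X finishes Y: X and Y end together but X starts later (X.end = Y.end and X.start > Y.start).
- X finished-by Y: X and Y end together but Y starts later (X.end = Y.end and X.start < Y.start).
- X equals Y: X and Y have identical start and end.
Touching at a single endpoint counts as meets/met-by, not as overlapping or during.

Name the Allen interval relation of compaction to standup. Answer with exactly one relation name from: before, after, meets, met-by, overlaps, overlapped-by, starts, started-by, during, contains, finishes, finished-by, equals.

compaction = [Wed 07:00, Wed 12:00]; standup = [Thu 13:00, Sun 14:00].
Compare endpoints: compaction.start < standup.start, compaction.start < standup.end, compaction.end < standup.start, compaction.end < standup.end.
That pattern is 'before'.

before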